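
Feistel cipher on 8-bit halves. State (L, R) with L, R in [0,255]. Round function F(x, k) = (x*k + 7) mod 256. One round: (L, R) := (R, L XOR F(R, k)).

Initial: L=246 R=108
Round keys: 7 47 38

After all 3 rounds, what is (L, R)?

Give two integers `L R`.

Answer: 6 230

Derivation:
Round 1 (k=7): L=108 R=13
Round 2 (k=47): L=13 R=6
Round 3 (k=38): L=6 R=230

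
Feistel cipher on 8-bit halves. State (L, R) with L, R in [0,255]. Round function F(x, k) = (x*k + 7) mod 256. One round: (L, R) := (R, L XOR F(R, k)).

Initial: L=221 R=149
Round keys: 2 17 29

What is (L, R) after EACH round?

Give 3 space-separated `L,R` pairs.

Round 1 (k=2): L=149 R=236
Round 2 (k=17): L=236 R=38
Round 3 (k=29): L=38 R=185

Answer: 149,236 236,38 38,185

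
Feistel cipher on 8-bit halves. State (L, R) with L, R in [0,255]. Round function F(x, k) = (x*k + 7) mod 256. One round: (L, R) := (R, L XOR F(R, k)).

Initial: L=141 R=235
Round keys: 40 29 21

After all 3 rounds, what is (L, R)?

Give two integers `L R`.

Round 1 (k=40): L=235 R=50
Round 2 (k=29): L=50 R=90
Round 3 (k=21): L=90 R=91

Answer: 90 91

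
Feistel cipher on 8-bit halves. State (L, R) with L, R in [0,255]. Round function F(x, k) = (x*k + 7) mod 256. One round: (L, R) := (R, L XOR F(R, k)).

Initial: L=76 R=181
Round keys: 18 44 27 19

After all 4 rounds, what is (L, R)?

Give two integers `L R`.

Round 1 (k=18): L=181 R=141
Round 2 (k=44): L=141 R=246
Round 3 (k=27): L=246 R=116
Round 4 (k=19): L=116 R=85

Answer: 116 85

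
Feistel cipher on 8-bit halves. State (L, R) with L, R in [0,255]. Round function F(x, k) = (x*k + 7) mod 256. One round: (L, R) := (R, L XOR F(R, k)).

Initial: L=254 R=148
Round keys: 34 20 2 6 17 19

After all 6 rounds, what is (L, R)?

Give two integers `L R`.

Answer: 131 176

Derivation:
Round 1 (k=34): L=148 R=81
Round 2 (k=20): L=81 R=207
Round 3 (k=2): L=207 R=244
Round 4 (k=6): L=244 R=112
Round 5 (k=17): L=112 R=131
Round 6 (k=19): L=131 R=176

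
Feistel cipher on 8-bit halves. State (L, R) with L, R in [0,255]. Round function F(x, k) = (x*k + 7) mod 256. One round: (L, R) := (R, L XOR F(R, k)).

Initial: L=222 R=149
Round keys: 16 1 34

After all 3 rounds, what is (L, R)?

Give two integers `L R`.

Round 1 (k=16): L=149 R=137
Round 2 (k=1): L=137 R=5
Round 3 (k=34): L=5 R=56

Answer: 5 56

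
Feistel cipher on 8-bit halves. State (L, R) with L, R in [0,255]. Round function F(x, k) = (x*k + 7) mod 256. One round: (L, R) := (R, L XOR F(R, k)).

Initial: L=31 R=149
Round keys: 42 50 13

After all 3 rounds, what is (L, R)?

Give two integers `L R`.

Round 1 (k=42): L=149 R=102
Round 2 (k=50): L=102 R=102
Round 3 (k=13): L=102 R=83

Answer: 102 83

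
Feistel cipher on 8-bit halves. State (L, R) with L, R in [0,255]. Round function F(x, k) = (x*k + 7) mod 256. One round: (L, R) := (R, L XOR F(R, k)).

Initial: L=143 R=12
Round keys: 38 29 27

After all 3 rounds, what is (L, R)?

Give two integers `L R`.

Answer: 75 176

Derivation:
Round 1 (k=38): L=12 R=64
Round 2 (k=29): L=64 R=75
Round 3 (k=27): L=75 R=176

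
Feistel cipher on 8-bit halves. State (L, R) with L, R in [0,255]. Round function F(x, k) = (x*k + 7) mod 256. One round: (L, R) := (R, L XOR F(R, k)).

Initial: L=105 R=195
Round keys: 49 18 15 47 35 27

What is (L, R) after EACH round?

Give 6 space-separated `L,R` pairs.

Answer: 195,51 51,94 94,186 186,115 115,122 122,150

Derivation:
Round 1 (k=49): L=195 R=51
Round 2 (k=18): L=51 R=94
Round 3 (k=15): L=94 R=186
Round 4 (k=47): L=186 R=115
Round 5 (k=35): L=115 R=122
Round 6 (k=27): L=122 R=150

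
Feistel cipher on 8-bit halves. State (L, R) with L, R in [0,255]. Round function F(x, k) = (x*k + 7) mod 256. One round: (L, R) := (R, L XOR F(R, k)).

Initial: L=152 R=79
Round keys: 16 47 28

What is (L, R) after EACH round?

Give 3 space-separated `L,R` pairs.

Round 1 (k=16): L=79 R=111
Round 2 (k=47): L=111 R=39
Round 3 (k=28): L=39 R=36

Answer: 79,111 111,39 39,36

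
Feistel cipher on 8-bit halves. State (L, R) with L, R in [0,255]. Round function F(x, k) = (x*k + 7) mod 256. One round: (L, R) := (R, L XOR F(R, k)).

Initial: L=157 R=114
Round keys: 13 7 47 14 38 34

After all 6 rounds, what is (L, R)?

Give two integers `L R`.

Round 1 (k=13): L=114 R=76
Round 2 (k=7): L=76 R=105
Round 3 (k=47): L=105 R=2
Round 4 (k=14): L=2 R=74
Round 5 (k=38): L=74 R=1
Round 6 (k=34): L=1 R=99

Answer: 1 99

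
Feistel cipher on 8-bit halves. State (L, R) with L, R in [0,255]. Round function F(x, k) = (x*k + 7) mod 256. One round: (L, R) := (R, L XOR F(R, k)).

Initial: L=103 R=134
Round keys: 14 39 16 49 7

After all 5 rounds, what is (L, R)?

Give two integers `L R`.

Answer: 175 59

Derivation:
Round 1 (k=14): L=134 R=60
Round 2 (k=39): L=60 R=173
Round 3 (k=16): L=173 R=235
Round 4 (k=49): L=235 R=175
Round 5 (k=7): L=175 R=59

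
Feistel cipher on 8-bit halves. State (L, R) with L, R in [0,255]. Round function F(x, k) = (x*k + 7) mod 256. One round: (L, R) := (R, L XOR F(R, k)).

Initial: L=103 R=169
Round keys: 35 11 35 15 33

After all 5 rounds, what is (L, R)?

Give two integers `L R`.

Answer: 185 73

Derivation:
Round 1 (k=35): L=169 R=69
Round 2 (k=11): L=69 R=87
Round 3 (k=35): L=87 R=169
Round 4 (k=15): L=169 R=185
Round 5 (k=33): L=185 R=73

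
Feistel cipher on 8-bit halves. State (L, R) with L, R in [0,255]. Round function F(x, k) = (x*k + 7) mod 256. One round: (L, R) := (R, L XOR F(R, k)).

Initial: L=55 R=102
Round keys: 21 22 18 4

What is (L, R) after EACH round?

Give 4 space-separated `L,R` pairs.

Round 1 (k=21): L=102 R=82
Round 2 (k=22): L=82 R=117
Round 3 (k=18): L=117 R=19
Round 4 (k=4): L=19 R=38

Answer: 102,82 82,117 117,19 19,38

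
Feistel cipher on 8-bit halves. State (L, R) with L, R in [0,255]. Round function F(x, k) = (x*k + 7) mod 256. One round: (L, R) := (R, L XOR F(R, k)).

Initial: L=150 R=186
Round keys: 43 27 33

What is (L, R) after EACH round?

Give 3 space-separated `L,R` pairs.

Round 1 (k=43): L=186 R=211
Round 2 (k=27): L=211 R=242
Round 3 (k=33): L=242 R=234

Answer: 186,211 211,242 242,234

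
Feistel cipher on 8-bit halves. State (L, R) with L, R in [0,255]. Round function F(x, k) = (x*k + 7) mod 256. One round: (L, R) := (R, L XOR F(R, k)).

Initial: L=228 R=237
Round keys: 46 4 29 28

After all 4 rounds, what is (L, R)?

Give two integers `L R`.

Round 1 (k=46): L=237 R=121
Round 2 (k=4): L=121 R=6
Round 3 (k=29): L=6 R=204
Round 4 (k=28): L=204 R=81

Answer: 204 81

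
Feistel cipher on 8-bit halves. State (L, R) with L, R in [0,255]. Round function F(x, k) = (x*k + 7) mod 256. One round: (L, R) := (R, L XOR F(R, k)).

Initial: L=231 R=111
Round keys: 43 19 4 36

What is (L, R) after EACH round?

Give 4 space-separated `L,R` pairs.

Answer: 111,75 75,247 247,168 168,80

Derivation:
Round 1 (k=43): L=111 R=75
Round 2 (k=19): L=75 R=247
Round 3 (k=4): L=247 R=168
Round 4 (k=36): L=168 R=80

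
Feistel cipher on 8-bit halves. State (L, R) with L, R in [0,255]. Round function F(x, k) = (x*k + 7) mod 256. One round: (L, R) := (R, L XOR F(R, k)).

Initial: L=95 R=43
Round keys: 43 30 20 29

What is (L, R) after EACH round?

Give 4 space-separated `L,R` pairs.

Answer: 43,31 31,130 130,48 48,245

Derivation:
Round 1 (k=43): L=43 R=31
Round 2 (k=30): L=31 R=130
Round 3 (k=20): L=130 R=48
Round 4 (k=29): L=48 R=245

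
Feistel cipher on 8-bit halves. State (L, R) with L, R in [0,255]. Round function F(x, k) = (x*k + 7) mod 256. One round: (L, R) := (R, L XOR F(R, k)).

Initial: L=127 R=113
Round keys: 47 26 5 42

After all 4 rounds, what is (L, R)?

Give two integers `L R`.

Answer: 158 83

Derivation:
Round 1 (k=47): L=113 R=185
Round 2 (k=26): L=185 R=160
Round 3 (k=5): L=160 R=158
Round 4 (k=42): L=158 R=83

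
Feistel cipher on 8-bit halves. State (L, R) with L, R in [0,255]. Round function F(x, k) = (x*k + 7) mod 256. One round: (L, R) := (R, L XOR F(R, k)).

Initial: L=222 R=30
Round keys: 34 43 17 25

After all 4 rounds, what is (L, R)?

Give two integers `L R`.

Round 1 (k=34): L=30 R=221
Round 2 (k=43): L=221 R=56
Round 3 (k=17): L=56 R=98
Round 4 (k=25): L=98 R=161

Answer: 98 161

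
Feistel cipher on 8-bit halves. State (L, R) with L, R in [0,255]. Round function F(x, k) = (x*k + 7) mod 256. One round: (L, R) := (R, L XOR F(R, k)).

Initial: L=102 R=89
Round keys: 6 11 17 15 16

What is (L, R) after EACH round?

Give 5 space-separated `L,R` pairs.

Answer: 89,123 123,9 9,219 219,213 213,140

Derivation:
Round 1 (k=6): L=89 R=123
Round 2 (k=11): L=123 R=9
Round 3 (k=17): L=9 R=219
Round 4 (k=15): L=219 R=213
Round 5 (k=16): L=213 R=140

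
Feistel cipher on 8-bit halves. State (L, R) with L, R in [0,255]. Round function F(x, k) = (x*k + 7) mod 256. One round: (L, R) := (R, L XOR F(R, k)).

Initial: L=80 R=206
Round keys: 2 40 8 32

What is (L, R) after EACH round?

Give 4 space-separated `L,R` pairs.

Round 1 (k=2): L=206 R=243
Round 2 (k=40): L=243 R=49
Round 3 (k=8): L=49 R=124
Round 4 (k=32): L=124 R=182

Answer: 206,243 243,49 49,124 124,182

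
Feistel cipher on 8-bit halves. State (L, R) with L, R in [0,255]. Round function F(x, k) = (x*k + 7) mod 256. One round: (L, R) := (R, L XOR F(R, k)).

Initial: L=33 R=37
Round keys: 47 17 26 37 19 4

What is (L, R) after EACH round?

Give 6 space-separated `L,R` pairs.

Answer: 37,243 243,15 15,126 126,50 50,195 195,33

Derivation:
Round 1 (k=47): L=37 R=243
Round 2 (k=17): L=243 R=15
Round 3 (k=26): L=15 R=126
Round 4 (k=37): L=126 R=50
Round 5 (k=19): L=50 R=195
Round 6 (k=4): L=195 R=33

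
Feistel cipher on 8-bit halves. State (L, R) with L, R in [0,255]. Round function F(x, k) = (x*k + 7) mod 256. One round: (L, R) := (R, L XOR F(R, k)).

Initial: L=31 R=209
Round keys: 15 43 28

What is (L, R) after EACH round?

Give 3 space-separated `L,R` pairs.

Round 1 (k=15): L=209 R=89
Round 2 (k=43): L=89 R=43
Round 3 (k=28): L=43 R=226

Answer: 209,89 89,43 43,226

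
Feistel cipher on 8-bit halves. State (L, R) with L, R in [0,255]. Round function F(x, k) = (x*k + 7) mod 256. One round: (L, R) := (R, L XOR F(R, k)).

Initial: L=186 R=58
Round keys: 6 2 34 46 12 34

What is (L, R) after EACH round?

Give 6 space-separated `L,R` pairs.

Answer: 58,217 217,131 131,180 180,220 220,227 227,241

Derivation:
Round 1 (k=6): L=58 R=217
Round 2 (k=2): L=217 R=131
Round 3 (k=34): L=131 R=180
Round 4 (k=46): L=180 R=220
Round 5 (k=12): L=220 R=227
Round 6 (k=34): L=227 R=241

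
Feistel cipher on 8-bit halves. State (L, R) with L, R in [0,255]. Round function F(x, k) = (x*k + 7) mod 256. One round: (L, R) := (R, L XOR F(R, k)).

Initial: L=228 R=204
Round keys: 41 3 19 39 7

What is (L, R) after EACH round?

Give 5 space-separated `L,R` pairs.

Answer: 204,87 87,192 192,16 16,183 183,24

Derivation:
Round 1 (k=41): L=204 R=87
Round 2 (k=3): L=87 R=192
Round 3 (k=19): L=192 R=16
Round 4 (k=39): L=16 R=183
Round 5 (k=7): L=183 R=24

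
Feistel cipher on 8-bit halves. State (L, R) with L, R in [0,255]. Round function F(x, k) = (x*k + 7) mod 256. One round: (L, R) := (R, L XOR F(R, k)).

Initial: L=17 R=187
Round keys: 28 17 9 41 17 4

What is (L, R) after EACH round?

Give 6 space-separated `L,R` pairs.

Answer: 187,106 106,170 170,107 107,128 128,236 236,55

Derivation:
Round 1 (k=28): L=187 R=106
Round 2 (k=17): L=106 R=170
Round 3 (k=9): L=170 R=107
Round 4 (k=41): L=107 R=128
Round 5 (k=17): L=128 R=236
Round 6 (k=4): L=236 R=55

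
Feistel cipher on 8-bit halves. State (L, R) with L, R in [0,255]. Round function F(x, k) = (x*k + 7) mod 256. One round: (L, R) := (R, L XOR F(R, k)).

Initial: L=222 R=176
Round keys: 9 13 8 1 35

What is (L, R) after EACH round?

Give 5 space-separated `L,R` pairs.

Round 1 (k=9): L=176 R=233
Round 2 (k=13): L=233 R=108
Round 3 (k=8): L=108 R=142
Round 4 (k=1): L=142 R=249
Round 5 (k=35): L=249 R=156

Answer: 176,233 233,108 108,142 142,249 249,156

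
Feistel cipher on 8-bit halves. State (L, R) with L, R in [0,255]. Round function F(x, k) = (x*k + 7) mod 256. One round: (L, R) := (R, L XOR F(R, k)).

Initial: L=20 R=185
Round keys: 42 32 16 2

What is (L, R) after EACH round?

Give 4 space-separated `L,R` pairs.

Round 1 (k=42): L=185 R=117
Round 2 (k=32): L=117 R=30
Round 3 (k=16): L=30 R=146
Round 4 (k=2): L=146 R=53

Answer: 185,117 117,30 30,146 146,53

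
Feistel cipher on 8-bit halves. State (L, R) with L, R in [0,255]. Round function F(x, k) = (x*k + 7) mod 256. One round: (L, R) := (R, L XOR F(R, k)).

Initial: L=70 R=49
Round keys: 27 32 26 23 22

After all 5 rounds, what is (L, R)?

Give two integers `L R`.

Round 1 (k=27): L=49 R=116
Round 2 (k=32): L=116 R=182
Round 3 (k=26): L=182 R=247
Round 4 (k=23): L=247 R=142
Round 5 (k=22): L=142 R=204

Answer: 142 204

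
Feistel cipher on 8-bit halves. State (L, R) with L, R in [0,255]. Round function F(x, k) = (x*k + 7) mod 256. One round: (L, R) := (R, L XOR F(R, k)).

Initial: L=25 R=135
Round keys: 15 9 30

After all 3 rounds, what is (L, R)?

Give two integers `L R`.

Round 1 (k=15): L=135 R=233
Round 2 (k=9): L=233 R=191
Round 3 (k=30): L=191 R=128

Answer: 191 128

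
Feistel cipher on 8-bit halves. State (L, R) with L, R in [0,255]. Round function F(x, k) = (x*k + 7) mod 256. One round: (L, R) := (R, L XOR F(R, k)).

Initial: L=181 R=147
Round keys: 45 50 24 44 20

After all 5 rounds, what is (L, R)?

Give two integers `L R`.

Answer: 41 135

Derivation:
Round 1 (k=45): L=147 R=107
Round 2 (k=50): L=107 R=126
Round 3 (k=24): L=126 R=188
Round 4 (k=44): L=188 R=41
Round 5 (k=20): L=41 R=135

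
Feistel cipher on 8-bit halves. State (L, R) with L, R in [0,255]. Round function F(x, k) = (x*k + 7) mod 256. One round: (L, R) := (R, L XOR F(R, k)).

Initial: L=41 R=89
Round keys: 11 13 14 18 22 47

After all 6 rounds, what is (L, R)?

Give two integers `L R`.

Answer: 117 94

Derivation:
Round 1 (k=11): L=89 R=243
Round 2 (k=13): L=243 R=7
Round 3 (k=14): L=7 R=154
Round 4 (k=18): L=154 R=220
Round 5 (k=22): L=220 R=117
Round 6 (k=47): L=117 R=94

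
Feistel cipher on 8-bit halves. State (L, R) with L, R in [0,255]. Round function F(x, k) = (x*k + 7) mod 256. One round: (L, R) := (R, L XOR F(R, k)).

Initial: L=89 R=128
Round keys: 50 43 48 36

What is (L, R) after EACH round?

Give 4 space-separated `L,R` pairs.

Round 1 (k=50): L=128 R=94
Round 2 (k=43): L=94 R=81
Round 3 (k=48): L=81 R=105
Round 4 (k=36): L=105 R=154

Answer: 128,94 94,81 81,105 105,154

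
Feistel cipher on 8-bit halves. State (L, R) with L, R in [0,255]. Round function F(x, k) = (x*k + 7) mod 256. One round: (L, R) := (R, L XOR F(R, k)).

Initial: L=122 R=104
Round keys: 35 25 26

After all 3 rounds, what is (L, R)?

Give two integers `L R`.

Round 1 (k=35): L=104 R=69
Round 2 (k=25): L=69 R=172
Round 3 (k=26): L=172 R=58

Answer: 172 58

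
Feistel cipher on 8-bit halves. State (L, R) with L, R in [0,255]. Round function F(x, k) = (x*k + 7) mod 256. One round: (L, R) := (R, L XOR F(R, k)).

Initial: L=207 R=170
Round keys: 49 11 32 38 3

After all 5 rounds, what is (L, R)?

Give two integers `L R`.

Answer: 198 96

Derivation:
Round 1 (k=49): L=170 R=94
Round 2 (k=11): L=94 R=187
Round 3 (k=32): L=187 R=57
Round 4 (k=38): L=57 R=198
Round 5 (k=3): L=198 R=96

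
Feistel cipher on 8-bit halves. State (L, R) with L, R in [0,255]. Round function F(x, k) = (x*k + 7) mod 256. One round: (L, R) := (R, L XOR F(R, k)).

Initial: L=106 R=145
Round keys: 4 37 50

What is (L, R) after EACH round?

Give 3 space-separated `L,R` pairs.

Round 1 (k=4): L=145 R=33
Round 2 (k=37): L=33 R=93
Round 3 (k=50): L=93 R=16

Answer: 145,33 33,93 93,16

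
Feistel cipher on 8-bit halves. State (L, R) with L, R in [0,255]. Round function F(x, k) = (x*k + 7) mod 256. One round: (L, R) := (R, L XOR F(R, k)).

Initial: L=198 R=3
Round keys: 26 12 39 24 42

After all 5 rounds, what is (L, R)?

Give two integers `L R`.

Round 1 (k=26): L=3 R=147
Round 2 (k=12): L=147 R=232
Round 3 (k=39): L=232 R=204
Round 4 (k=24): L=204 R=207
Round 5 (k=42): L=207 R=49

Answer: 207 49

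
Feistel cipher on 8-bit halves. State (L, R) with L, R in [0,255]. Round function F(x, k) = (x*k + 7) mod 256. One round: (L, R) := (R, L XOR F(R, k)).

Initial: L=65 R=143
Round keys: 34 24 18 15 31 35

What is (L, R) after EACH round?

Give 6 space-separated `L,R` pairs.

Answer: 143,68 68,232 232,19 19,204 204,168 168,51

Derivation:
Round 1 (k=34): L=143 R=68
Round 2 (k=24): L=68 R=232
Round 3 (k=18): L=232 R=19
Round 4 (k=15): L=19 R=204
Round 5 (k=31): L=204 R=168
Round 6 (k=35): L=168 R=51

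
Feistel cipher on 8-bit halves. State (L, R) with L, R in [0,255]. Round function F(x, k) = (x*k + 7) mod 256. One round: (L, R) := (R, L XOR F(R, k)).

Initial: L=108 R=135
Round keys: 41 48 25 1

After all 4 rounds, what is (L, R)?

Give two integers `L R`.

Answer: 173 212

Derivation:
Round 1 (k=41): L=135 R=202
Round 2 (k=48): L=202 R=96
Round 3 (k=25): L=96 R=173
Round 4 (k=1): L=173 R=212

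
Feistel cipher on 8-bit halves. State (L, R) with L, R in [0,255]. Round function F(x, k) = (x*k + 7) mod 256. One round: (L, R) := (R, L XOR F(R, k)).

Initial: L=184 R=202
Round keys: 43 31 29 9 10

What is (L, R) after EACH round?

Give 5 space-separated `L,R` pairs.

Answer: 202,77 77,144 144,26 26,97 97,203

Derivation:
Round 1 (k=43): L=202 R=77
Round 2 (k=31): L=77 R=144
Round 3 (k=29): L=144 R=26
Round 4 (k=9): L=26 R=97
Round 5 (k=10): L=97 R=203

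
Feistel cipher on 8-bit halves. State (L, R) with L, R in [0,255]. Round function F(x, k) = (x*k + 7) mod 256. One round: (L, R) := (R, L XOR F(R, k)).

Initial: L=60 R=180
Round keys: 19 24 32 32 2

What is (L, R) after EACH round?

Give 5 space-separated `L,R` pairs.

Round 1 (k=19): L=180 R=95
Round 2 (k=24): L=95 R=91
Round 3 (k=32): L=91 R=56
Round 4 (k=32): L=56 R=92
Round 5 (k=2): L=92 R=135

Answer: 180,95 95,91 91,56 56,92 92,135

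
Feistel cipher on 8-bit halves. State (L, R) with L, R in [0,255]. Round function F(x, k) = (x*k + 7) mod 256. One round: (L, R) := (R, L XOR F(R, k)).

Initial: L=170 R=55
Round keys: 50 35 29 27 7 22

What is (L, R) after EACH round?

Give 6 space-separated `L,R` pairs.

Round 1 (k=50): L=55 R=111
Round 2 (k=35): L=111 R=3
Round 3 (k=29): L=3 R=49
Round 4 (k=27): L=49 R=49
Round 5 (k=7): L=49 R=111
Round 6 (k=22): L=111 R=160

Answer: 55,111 111,3 3,49 49,49 49,111 111,160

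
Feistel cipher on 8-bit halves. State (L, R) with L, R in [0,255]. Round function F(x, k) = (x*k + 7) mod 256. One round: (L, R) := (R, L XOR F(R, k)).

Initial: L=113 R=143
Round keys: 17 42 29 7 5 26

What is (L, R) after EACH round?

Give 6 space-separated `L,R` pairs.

Answer: 143,247 247,2 2,182 182,3 3,160 160,68

Derivation:
Round 1 (k=17): L=143 R=247
Round 2 (k=42): L=247 R=2
Round 3 (k=29): L=2 R=182
Round 4 (k=7): L=182 R=3
Round 5 (k=5): L=3 R=160
Round 6 (k=26): L=160 R=68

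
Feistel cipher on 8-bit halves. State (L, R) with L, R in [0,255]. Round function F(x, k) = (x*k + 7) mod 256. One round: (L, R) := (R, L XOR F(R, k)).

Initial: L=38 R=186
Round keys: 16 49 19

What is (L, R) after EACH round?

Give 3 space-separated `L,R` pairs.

Answer: 186,129 129,2 2,172

Derivation:
Round 1 (k=16): L=186 R=129
Round 2 (k=49): L=129 R=2
Round 3 (k=19): L=2 R=172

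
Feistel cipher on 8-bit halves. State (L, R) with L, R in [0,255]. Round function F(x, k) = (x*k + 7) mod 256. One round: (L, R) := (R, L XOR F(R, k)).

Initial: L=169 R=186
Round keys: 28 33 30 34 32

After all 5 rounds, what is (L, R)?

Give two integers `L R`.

Round 1 (k=28): L=186 R=246
Round 2 (k=33): L=246 R=7
Round 3 (k=30): L=7 R=47
Round 4 (k=34): L=47 R=66
Round 5 (k=32): L=66 R=104

Answer: 66 104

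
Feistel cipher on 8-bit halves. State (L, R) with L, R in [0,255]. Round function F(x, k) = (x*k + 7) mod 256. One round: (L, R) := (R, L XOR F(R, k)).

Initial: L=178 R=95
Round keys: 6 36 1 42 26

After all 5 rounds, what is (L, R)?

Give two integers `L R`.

Answer: 107 101

Derivation:
Round 1 (k=6): L=95 R=243
Round 2 (k=36): L=243 R=108
Round 3 (k=1): L=108 R=128
Round 4 (k=42): L=128 R=107
Round 5 (k=26): L=107 R=101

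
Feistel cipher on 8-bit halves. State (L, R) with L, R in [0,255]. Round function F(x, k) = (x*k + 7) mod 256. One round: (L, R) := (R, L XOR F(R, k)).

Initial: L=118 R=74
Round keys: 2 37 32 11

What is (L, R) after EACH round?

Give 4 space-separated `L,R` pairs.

Round 1 (k=2): L=74 R=237
Round 2 (k=37): L=237 R=2
Round 3 (k=32): L=2 R=170
Round 4 (k=11): L=170 R=87

Answer: 74,237 237,2 2,170 170,87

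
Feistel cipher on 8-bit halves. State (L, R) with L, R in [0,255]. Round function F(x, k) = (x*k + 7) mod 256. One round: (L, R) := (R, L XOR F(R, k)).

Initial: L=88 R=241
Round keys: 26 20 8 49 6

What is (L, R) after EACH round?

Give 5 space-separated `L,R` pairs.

Round 1 (k=26): L=241 R=217
Round 2 (k=20): L=217 R=10
Round 3 (k=8): L=10 R=142
Round 4 (k=49): L=142 R=63
Round 5 (k=6): L=63 R=15

Answer: 241,217 217,10 10,142 142,63 63,15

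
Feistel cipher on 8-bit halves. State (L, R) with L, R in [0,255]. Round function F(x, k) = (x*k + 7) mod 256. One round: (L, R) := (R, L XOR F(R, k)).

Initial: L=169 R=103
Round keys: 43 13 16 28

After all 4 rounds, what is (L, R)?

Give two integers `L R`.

Answer: 138 152

Derivation:
Round 1 (k=43): L=103 R=253
Round 2 (k=13): L=253 R=135
Round 3 (k=16): L=135 R=138
Round 4 (k=28): L=138 R=152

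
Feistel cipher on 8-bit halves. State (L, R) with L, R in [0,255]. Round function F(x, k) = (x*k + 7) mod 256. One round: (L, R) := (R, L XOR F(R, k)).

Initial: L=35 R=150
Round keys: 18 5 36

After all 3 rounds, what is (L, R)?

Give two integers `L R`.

Answer: 225 27

Derivation:
Round 1 (k=18): L=150 R=176
Round 2 (k=5): L=176 R=225
Round 3 (k=36): L=225 R=27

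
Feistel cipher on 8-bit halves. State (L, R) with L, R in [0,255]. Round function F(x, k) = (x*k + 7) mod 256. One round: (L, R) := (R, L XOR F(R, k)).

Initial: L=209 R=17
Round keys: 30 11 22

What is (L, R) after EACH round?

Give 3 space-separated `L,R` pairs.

Round 1 (k=30): L=17 R=212
Round 2 (k=11): L=212 R=50
Round 3 (k=22): L=50 R=135

Answer: 17,212 212,50 50,135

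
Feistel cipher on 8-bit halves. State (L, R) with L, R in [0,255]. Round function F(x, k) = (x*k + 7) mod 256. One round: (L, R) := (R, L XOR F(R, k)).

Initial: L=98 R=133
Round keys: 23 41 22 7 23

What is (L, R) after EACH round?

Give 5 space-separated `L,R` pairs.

Answer: 133,152 152,218 218,91 91,94 94,34

Derivation:
Round 1 (k=23): L=133 R=152
Round 2 (k=41): L=152 R=218
Round 3 (k=22): L=218 R=91
Round 4 (k=7): L=91 R=94
Round 5 (k=23): L=94 R=34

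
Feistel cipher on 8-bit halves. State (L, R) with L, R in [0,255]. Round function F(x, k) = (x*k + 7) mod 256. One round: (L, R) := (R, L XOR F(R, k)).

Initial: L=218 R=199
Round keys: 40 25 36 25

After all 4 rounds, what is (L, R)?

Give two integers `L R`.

Round 1 (k=40): L=199 R=197
Round 2 (k=25): L=197 R=131
Round 3 (k=36): L=131 R=182
Round 4 (k=25): L=182 R=78

Answer: 182 78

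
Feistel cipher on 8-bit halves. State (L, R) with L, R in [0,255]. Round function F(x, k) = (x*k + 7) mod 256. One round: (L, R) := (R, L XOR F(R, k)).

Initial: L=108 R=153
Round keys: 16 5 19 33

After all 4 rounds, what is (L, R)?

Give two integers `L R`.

Round 1 (k=16): L=153 R=251
Round 2 (k=5): L=251 R=119
Round 3 (k=19): L=119 R=39
Round 4 (k=33): L=39 R=121

Answer: 39 121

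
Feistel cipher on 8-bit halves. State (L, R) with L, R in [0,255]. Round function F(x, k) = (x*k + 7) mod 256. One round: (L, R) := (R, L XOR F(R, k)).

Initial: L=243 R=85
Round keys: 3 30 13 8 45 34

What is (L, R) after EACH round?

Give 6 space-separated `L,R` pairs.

Round 1 (k=3): L=85 R=245
Round 2 (k=30): L=245 R=232
Round 3 (k=13): L=232 R=58
Round 4 (k=8): L=58 R=63
Round 5 (k=45): L=63 R=32
Round 6 (k=34): L=32 R=120

Answer: 85,245 245,232 232,58 58,63 63,32 32,120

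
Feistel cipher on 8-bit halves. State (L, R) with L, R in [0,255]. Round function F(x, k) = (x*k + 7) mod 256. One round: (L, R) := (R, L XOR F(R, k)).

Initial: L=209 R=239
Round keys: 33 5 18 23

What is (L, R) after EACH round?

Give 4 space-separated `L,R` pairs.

Answer: 239,7 7,197 197,230 230,116

Derivation:
Round 1 (k=33): L=239 R=7
Round 2 (k=5): L=7 R=197
Round 3 (k=18): L=197 R=230
Round 4 (k=23): L=230 R=116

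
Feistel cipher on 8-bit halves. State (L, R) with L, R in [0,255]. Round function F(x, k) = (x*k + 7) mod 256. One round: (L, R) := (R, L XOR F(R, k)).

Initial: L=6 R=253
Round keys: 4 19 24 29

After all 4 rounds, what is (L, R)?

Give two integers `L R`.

Round 1 (k=4): L=253 R=253
Round 2 (k=19): L=253 R=51
Round 3 (k=24): L=51 R=50
Round 4 (k=29): L=50 R=130

Answer: 50 130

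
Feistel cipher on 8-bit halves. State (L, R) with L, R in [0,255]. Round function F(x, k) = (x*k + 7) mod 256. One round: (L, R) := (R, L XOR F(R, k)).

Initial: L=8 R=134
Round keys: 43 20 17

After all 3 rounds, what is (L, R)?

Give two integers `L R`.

Round 1 (k=43): L=134 R=129
Round 2 (k=20): L=129 R=157
Round 3 (k=17): L=157 R=245

Answer: 157 245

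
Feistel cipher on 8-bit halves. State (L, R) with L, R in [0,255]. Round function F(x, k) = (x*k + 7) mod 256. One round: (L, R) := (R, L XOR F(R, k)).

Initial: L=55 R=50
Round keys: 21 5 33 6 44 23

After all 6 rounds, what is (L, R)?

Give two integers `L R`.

Answer: 255 224

Derivation:
Round 1 (k=21): L=50 R=22
Round 2 (k=5): L=22 R=71
Round 3 (k=33): L=71 R=56
Round 4 (k=6): L=56 R=16
Round 5 (k=44): L=16 R=255
Round 6 (k=23): L=255 R=224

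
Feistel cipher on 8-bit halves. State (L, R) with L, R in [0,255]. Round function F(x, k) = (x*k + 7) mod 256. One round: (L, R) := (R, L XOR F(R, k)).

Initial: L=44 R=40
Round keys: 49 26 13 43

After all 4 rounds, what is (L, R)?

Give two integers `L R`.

Round 1 (k=49): L=40 R=131
Round 2 (k=26): L=131 R=125
Round 3 (k=13): L=125 R=227
Round 4 (k=43): L=227 R=85

Answer: 227 85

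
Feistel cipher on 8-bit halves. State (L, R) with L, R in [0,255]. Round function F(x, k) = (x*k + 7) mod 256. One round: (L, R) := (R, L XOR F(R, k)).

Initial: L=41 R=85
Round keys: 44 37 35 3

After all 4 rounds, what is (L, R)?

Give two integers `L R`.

Round 1 (k=44): L=85 R=138
Round 2 (k=37): L=138 R=172
Round 3 (k=35): L=172 R=1
Round 4 (k=3): L=1 R=166

Answer: 1 166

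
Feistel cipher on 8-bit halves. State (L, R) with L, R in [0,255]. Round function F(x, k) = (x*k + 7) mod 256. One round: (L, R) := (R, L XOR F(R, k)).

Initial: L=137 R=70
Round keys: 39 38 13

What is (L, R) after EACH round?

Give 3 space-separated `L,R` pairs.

Answer: 70,56 56,17 17,220

Derivation:
Round 1 (k=39): L=70 R=56
Round 2 (k=38): L=56 R=17
Round 3 (k=13): L=17 R=220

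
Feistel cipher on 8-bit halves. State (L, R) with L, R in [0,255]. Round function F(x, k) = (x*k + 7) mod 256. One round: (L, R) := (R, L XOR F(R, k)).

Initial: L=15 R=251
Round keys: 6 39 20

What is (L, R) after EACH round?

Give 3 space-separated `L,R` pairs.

Answer: 251,230 230,234 234,169

Derivation:
Round 1 (k=6): L=251 R=230
Round 2 (k=39): L=230 R=234
Round 3 (k=20): L=234 R=169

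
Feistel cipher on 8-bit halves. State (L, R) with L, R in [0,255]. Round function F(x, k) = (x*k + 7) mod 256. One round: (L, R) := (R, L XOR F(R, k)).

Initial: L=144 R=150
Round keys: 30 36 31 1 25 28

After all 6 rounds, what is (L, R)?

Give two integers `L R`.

Round 1 (k=30): L=150 R=11
Round 2 (k=36): L=11 R=5
Round 3 (k=31): L=5 R=169
Round 4 (k=1): L=169 R=181
Round 5 (k=25): L=181 R=29
Round 6 (k=28): L=29 R=134

Answer: 29 134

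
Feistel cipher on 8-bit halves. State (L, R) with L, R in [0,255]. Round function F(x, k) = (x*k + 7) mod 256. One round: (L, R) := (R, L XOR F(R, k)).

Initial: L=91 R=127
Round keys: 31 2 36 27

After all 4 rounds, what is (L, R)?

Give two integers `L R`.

Round 1 (k=31): L=127 R=51
Round 2 (k=2): L=51 R=18
Round 3 (k=36): L=18 R=188
Round 4 (k=27): L=188 R=201

Answer: 188 201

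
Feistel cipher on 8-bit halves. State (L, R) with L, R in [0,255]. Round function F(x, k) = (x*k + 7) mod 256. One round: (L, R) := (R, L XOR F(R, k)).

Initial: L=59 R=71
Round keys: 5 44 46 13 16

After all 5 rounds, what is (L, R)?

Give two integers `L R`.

Round 1 (k=5): L=71 R=81
Round 2 (k=44): L=81 R=180
Round 3 (k=46): L=180 R=14
Round 4 (k=13): L=14 R=9
Round 5 (k=16): L=9 R=153

Answer: 9 153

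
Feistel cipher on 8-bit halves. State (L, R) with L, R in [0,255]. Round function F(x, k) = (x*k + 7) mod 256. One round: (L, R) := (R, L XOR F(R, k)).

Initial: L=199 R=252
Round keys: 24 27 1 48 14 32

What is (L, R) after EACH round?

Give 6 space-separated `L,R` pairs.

Answer: 252,96 96,219 219,130 130,188 188,205 205,27

Derivation:
Round 1 (k=24): L=252 R=96
Round 2 (k=27): L=96 R=219
Round 3 (k=1): L=219 R=130
Round 4 (k=48): L=130 R=188
Round 5 (k=14): L=188 R=205
Round 6 (k=32): L=205 R=27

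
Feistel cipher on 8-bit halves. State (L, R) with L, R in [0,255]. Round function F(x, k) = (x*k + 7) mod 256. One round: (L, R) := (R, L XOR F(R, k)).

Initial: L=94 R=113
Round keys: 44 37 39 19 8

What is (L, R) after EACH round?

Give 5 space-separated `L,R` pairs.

Round 1 (k=44): L=113 R=45
Round 2 (k=37): L=45 R=249
Round 3 (k=39): L=249 R=219
Round 4 (k=19): L=219 R=177
Round 5 (k=8): L=177 R=84

Answer: 113,45 45,249 249,219 219,177 177,84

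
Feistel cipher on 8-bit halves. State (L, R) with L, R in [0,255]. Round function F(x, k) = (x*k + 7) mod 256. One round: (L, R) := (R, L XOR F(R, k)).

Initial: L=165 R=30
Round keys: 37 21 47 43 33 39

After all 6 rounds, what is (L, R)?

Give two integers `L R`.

Answer: 41 102

Derivation:
Round 1 (k=37): L=30 R=248
Round 2 (k=21): L=248 R=65
Round 3 (k=47): L=65 R=14
Round 4 (k=43): L=14 R=32
Round 5 (k=33): L=32 R=41
Round 6 (k=39): L=41 R=102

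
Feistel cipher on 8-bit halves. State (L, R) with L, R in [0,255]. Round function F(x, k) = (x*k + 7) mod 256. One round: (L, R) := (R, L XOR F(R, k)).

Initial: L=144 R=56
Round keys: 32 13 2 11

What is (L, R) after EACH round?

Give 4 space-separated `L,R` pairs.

Round 1 (k=32): L=56 R=151
Round 2 (k=13): L=151 R=138
Round 3 (k=2): L=138 R=140
Round 4 (k=11): L=140 R=129

Answer: 56,151 151,138 138,140 140,129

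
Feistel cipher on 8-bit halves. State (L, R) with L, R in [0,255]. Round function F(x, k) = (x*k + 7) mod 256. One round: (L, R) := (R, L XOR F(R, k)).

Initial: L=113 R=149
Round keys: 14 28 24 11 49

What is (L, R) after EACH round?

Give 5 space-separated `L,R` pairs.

Answer: 149,92 92,130 130,107 107,34 34,226

Derivation:
Round 1 (k=14): L=149 R=92
Round 2 (k=28): L=92 R=130
Round 3 (k=24): L=130 R=107
Round 4 (k=11): L=107 R=34
Round 5 (k=49): L=34 R=226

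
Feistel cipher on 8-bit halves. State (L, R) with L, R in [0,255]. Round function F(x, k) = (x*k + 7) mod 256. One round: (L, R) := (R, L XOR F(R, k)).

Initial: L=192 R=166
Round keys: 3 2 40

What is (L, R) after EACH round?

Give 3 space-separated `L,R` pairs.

Answer: 166,57 57,223 223,230

Derivation:
Round 1 (k=3): L=166 R=57
Round 2 (k=2): L=57 R=223
Round 3 (k=40): L=223 R=230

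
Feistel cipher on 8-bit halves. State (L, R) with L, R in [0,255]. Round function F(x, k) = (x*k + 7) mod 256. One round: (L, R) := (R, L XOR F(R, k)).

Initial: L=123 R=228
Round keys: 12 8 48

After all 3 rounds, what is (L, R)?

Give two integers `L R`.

Answer: 131 91

Derivation:
Round 1 (k=12): L=228 R=204
Round 2 (k=8): L=204 R=131
Round 3 (k=48): L=131 R=91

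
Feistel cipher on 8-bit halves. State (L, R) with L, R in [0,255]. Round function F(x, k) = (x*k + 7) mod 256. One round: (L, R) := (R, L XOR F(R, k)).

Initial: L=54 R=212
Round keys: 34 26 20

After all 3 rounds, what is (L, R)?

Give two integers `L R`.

Round 1 (k=34): L=212 R=25
Round 2 (k=26): L=25 R=69
Round 3 (k=20): L=69 R=114

Answer: 69 114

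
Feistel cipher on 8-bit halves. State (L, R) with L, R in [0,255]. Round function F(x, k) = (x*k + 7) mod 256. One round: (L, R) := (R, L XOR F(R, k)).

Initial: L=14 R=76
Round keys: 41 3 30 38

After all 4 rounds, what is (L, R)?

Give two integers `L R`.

Answer: 94 9

Derivation:
Round 1 (k=41): L=76 R=61
Round 2 (k=3): L=61 R=242
Round 3 (k=30): L=242 R=94
Round 4 (k=38): L=94 R=9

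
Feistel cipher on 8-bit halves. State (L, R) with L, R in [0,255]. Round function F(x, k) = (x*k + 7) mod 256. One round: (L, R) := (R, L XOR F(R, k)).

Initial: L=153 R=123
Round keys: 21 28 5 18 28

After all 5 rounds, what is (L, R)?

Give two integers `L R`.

Answer: 87 123

Derivation:
Round 1 (k=21): L=123 R=135
Round 2 (k=28): L=135 R=176
Round 3 (k=5): L=176 R=240
Round 4 (k=18): L=240 R=87
Round 5 (k=28): L=87 R=123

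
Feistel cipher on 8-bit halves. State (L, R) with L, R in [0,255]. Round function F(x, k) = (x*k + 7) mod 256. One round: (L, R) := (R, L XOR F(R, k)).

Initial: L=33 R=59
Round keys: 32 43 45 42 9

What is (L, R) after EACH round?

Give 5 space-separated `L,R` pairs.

Answer: 59,70 70,242 242,215 215,191 191,105

Derivation:
Round 1 (k=32): L=59 R=70
Round 2 (k=43): L=70 R=242
Round 3 (k=45): L=242 R=215
Round 4 (k=42): L=215 R=191
Round 5 (k=9): L=191 R=105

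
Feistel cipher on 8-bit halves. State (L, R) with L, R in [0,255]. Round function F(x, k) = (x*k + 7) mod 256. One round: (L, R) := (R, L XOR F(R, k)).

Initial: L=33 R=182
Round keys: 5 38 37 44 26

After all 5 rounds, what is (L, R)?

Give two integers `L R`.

Round 1 (k=5): L=182 R=180
Round 2 (k=38): L=180 R=9
Round 3 (k=37): L=9 R=224
Round 4 (k=44): L=224 R=142
Round 5 (k=26): L=142 R=147

Answer: 142 147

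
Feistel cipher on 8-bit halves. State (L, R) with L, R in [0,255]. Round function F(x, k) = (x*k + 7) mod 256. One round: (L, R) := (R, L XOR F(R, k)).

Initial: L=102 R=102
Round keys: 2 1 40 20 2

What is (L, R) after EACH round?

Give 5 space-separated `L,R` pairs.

Answer: 102,181 181,218 218,162 162,117 117,83

Derivation:
Round 1 (k=2): L=102 R=181
Round 2 (k=1): L=181 R=218
Round 3 (k=40): L=218 R=162
Round 4 (k=20): L=162 R=117
Round 5 (k=2): L=117 R=83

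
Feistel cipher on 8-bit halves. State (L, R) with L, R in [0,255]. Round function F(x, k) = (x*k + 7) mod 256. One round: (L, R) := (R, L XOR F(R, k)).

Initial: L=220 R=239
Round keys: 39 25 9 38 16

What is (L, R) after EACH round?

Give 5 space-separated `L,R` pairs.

Round 1 (k=39): L=239 R=172
Round 2 (k=25): L=172 R=60
Round 3 (k=9): L=60 R=143
Round 4 (k=38): L=143 R=125
Round 5 (k=16): L=125 R=88

Answer: 239,172 172,60 60,143 143,125 125,88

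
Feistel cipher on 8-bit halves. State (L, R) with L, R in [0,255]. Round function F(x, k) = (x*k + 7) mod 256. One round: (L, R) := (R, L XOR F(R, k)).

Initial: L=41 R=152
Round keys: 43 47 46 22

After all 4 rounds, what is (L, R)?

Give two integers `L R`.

Answer: 35 16

Derivation:
Round 1 (k=43): L=152 R=166
Round 2 (k=47): L=166 R=25
Round 3 (k=46): L=25 R=35
Round 4 (k=22): L=35 R=16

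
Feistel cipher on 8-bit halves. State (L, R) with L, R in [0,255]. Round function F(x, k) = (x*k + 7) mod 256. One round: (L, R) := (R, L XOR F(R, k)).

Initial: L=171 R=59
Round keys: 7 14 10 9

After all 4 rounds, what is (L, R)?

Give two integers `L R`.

Answer: 212 153

Derivation:
Round 1 (k=7): L=59 R=15
Round 2 (k=14): L=15 R=226
Round 3 (k=10): L=226 R=212
Round 4 (k=9): L=212 R=153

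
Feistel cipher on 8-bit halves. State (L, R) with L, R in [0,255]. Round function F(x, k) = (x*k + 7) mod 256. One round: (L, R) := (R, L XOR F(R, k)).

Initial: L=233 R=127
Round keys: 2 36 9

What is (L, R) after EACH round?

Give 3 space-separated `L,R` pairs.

Answer: 127,236 236,72 72,99

Derivation:
Round 1 (k=2): L=127 R=236
Round 2 (k=36): L=236 R=72
Round 3 (k=9): L=72 R=99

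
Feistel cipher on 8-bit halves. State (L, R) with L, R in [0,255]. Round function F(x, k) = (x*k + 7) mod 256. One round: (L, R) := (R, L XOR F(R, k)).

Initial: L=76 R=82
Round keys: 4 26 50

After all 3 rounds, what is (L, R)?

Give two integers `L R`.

Round 1 (k=4): L=82 R=3
Round 2 (k=26): L=3 R=7
Round 3 (k=50): L=7 R=102

Answer: 7 102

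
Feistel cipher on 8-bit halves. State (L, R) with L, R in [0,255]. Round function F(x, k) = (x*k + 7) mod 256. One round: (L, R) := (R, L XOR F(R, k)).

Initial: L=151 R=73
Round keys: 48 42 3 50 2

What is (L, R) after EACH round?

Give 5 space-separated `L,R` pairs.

Round 1 (k=48): L=73 R=32
Round 2 (k=42): L=32 R=14
Round 3 (k=3): L=14 R=17
Round 4 (k=50): L=17 R=87
Round 5 (k=2): L=87 R=164

Answer: 73,32 32,14 14,17 17,87 87,164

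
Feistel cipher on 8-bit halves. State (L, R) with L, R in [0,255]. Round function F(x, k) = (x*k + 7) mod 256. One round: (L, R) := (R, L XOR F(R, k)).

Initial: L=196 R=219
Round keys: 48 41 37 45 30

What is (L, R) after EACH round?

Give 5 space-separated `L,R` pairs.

Answer: 219,211 211,9 9,135 135,203 203,86

Derivation:
Round 1 (k=48): L=219 R=211
Round 2 (k=41): L=211 R=9
Round 3 (k=37): L=9 R=135
Round 4 (k=45): L=135 R=203
Round 5 (k=30): L=203 R=86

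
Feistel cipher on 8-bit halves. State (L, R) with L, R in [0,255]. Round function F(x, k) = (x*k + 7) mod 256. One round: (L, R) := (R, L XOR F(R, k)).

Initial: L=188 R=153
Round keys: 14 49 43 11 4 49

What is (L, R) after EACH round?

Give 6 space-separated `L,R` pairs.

Answer: 153,217 217,9 9,83 83,145 145,24 24,14

Derivation:
Round 1 (k=14): L=153 R=217
Round 2 (k=49): L=217 R=9
Round 3 (k=43): L=9 R=83
Round 4 (k=11): L=83 R=145
Round 5 (k=4): L=145 R=24
Round 6 (k=49): L=24 R=14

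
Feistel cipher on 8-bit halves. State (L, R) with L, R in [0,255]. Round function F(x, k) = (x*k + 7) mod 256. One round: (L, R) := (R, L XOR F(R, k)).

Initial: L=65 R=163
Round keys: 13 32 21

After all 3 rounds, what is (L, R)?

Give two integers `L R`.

Round 1 (k=13): L=163 R=15
Round 2 (k=32): L=15 R=68
Round 3 (k=21): L=68 R=148

Answer: 68 148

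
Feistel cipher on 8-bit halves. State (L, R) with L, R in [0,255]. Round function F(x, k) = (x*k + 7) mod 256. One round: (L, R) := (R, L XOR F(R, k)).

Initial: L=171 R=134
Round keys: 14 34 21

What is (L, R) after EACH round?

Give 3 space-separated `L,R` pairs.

Answer: 134,240 240,97 97,12

Derivation:
Round 1 (k=14): L=134 R=240
Round 2 (k=34): L=240 R=97
Round 3 (k=21): L=97 R=12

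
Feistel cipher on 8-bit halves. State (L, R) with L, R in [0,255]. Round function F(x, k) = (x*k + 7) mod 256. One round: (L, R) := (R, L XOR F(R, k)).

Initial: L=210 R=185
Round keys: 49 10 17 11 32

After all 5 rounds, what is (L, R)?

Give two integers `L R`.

Answer: 130 236

Derivation:
Round 1 (k=49): L=185 R=162
Round 2 (k=10): L=162 R=226
Round 3 (k=17): L=226 R=171
Round 4 (k=11): L=171 R=130
Round 5 (k=32): L=130 R=236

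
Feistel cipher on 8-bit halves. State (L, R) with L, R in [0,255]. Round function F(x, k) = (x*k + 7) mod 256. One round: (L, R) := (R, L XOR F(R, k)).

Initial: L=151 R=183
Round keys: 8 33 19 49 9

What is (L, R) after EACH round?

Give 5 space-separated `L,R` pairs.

Round 1 (k=8): L=183 R=40
Round 2 (k=33): L=40 R=152
Round 3 (k=19): L=152 R=103
Round 4 (k=49): L=103 R=38
Round 5 (k=9): L=38 R=58

Answer: 183,40 40,152 152,103 103,38 38,58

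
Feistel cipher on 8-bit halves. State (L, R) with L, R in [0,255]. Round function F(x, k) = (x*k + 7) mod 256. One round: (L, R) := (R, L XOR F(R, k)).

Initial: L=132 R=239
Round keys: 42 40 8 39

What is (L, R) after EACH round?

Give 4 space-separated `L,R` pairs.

Round 1 (k=42): L=239 R=185
Round 2 (k=40): L=185 R=0
Round 3 (k=8): L=0 R=190
Round 4 (k=39): L=190 R=249

Answer: 239,185 185,0 0,190 190,249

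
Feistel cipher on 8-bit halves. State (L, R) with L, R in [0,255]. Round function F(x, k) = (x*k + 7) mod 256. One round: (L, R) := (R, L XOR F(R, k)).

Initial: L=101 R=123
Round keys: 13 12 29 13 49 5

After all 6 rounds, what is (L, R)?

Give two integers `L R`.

Round 1 (k=13): L=123 R=35
Round 2 (k=12): L=35 R=208
Round 3 (k=29): L=208 R=180
Round 4 (k=13): L=180 R=251
Round 5 (k=49): L=251 R=166
Round 6 (k=5): L=166 R=190

Answer: 166 190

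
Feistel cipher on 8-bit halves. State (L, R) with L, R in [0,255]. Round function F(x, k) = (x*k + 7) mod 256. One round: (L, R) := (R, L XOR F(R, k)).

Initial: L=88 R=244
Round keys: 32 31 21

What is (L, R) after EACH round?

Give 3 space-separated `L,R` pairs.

Round 1 (k=32): L=244 R=223
Round 2 (k=31): L=223 R=252
Round 3 (k=21): L=252 R=108

Answer: 244,223 223,252 252,108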